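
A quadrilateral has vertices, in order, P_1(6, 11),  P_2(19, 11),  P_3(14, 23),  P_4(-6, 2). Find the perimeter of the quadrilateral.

70

|P_1P_2| = √((13)² + (0)²) = √169 = 13
|P_2P_3| = √((-5)² + (12)²) = √169 = 13
|P_3P_4| = √((-20)² + (-21)²) = √841 = 29
|P_4P_1| = √((12)² + (9)²) = √225 = 15
Perimeter = 13 + 13 + 29 + 15 = 70.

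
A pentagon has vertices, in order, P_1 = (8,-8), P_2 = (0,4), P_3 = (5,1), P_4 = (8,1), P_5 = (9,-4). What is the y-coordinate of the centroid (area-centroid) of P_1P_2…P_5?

-41/24

Apply Gauss's area formula. First the cross-terms c_i = x_i·y_{i+1} − x_{i+1}·y_i:
  32, -20, -3, -41, -40  ⇒  2A = -72, A = -36.
Then Σ (y_i + y_{i+1})·c_i = 369, so ȳ = 369 / (6·(-36)) = -41/24.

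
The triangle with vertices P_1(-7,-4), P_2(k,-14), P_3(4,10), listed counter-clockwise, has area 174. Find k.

10

The doubled signed area Σ (x_i y_{i+1} − x_{i+1} y_i) is linear in k.
With k=0 it equals 208; the coefficient of k is 14 (from the two edges through P_2).
So 14·k + 208 = 2·174 = 348 ⇒ k = 10.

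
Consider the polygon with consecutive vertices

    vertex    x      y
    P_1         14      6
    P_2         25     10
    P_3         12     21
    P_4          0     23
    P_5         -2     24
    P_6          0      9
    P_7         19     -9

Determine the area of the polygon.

384

Cross-terms: -10, 405, 276, 46, -18, -171, 240  ⇒  Σ = 768
Area = |Σ|/2 = 384.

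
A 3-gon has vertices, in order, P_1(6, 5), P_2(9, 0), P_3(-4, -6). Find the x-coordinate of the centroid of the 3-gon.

11/3

Apply the shoelace formula. First the cross-terms c_i = x_i·y_{i+1} − x_{i+1}·y_i:
  -45, -54, 16  ⇒  2A = -83, A = -41.5.
Then Σ (x_i + x_{i+1})·c_i = -913, so x̄ = -913 / (6·(-41.5)) = 11/3.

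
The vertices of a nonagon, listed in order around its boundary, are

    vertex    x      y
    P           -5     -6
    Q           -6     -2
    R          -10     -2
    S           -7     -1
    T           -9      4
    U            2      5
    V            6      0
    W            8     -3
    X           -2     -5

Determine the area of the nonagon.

Apply Gauss's area formula: 2A = Σ (x_i·y_{i+1} − x_{i+1}·y_i), indices taken mod 9.
Cross-terms: -26, -8, -4, -37, -53, -30, -18, -46, -13  ⇒  Σ = -235
Area = |Σ|/2 = 117.5.

117.5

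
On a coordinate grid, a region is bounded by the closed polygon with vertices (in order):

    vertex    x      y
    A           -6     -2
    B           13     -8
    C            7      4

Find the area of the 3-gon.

Apply Gauss's area formula: 2A = Σ (x_i·y_{i+1} − x_{i+1}·y_i), indices taken mod 3.
A→B: (-6)(-8) − (13)(-2) = 74
B→C: (13)(4) − (7)(-8) = 108
C→A: (7)(-2) − (-6)(4) = 10
Σ = 192
Area = |Σ|/2 = 96.

96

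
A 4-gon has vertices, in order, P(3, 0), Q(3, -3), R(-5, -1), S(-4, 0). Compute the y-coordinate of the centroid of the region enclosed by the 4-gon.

-103/93

Apply the surveyor's formula. First the cross-terms c_i = x_i·y_{i+1} − x_{i+1}·y_i:
  -9, -18, -4, 0  ⇒  2A = -31, A = -15.5.
Then Σ (y_i + y_{i+1})·c_i = 103, so ȳ = 103 / (6·(-15.5)) = -103/93.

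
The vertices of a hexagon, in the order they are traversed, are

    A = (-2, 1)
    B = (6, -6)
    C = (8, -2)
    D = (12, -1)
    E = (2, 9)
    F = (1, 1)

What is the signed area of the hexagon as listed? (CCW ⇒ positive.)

82

A→B: (-2)(-6) − (6)(1) = 6
B→C: (6)(-2) − (8)(-6) = 36
C→D: (8)(-1) − (12)(-2) = 16
D→E: (12)(9) − (2)(-1) = 110
E→F: (2)(1) − (1)(9) = -7
F→A: (1)(1) − (-2)(1) = 3
Σ = 164
Signed area = Σ/2 = 82 (positive ⇒ counter-clockwise traversal).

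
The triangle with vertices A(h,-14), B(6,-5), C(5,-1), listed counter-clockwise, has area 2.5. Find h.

7

The doubled signed area Σ (x_i y_{i+1} − x_{i+1} y_i) is linear in h.
With h=0 it equals 33; the coefficient of h is -4 (from the two edges through A).
So -4·h + 33 = 2·2.5 = 5 ⇒ h = 7.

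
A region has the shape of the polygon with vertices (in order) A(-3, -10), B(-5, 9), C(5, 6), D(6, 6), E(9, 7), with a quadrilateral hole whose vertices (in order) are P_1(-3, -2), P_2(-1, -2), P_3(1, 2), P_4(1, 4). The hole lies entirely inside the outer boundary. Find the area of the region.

111.5

Outer boundary:
Apply the surveyor's formula: 2A = Σ (x_i·y_{i+1} − x_{i+1}·y_i), indices taken mod 5.
A→B: (-3)(9) − (-5)(-10) = -77
B→C: (-5)(6) − (5)(9) = -75
C→D: (5)(6) − (6)(6) = -6
D→E: (6)(7) − (9)(6) = -12
E→A: (9)(-10) − (-3)(7) = -69
Σ = -239
Area = |Σ|/2 = 119.5.
Hole:
Apply the surveyor's formula: 2A = Σ (x_i·y_{i+1} − x_{i+1}·y_i), indices taken mod 4.
Σ = (4) + (0) + (2) + (10) = 16
Area = |Σ|/2 = 8.
Net area = 119.5 − 8 = 111.5.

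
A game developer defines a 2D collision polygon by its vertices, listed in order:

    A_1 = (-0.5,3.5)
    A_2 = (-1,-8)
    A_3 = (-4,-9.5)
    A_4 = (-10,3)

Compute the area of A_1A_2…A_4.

Apply Gauss's area formula: 2A = Σ (x_i·y_{i+1} − x_{i+1}·y_i), indices taken mod 4.
Σ = (7.5) + (-22.5) + (-107) + (-33.5) = -155.5
Area = |Σ|/2 = 77.75.

77.75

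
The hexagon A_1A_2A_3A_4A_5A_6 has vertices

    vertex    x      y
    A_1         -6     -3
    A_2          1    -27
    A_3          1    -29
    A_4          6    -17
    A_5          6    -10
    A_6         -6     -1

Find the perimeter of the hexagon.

|A_1A_2| = √((7)² + (-24)²) = √625 = 25
|A_2A_3| = √((0)² + (-2)²) = √4 = 2
|A_3A_4| = √((5)² + (12)²) = √169 = 13
|A_4A_5| = √((0)² + (7)²) = √49 = 7
|A_5A_6| = √((-12)² + (9)²) = √225 = 15
|A_6A_1| = √((0)² + (-2)²) = √4 = 2
Perimeter = 25 + 2 + 13 + 7 + 15 + 2 = 64.

64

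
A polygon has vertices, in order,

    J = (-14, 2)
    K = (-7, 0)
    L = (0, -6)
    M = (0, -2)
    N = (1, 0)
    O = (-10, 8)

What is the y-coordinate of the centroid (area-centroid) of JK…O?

126/79

Apply the surveyor's formula. First the cross-terms c_i = x_i·y_{i+1} − x_{i+1}·y_i:
  14, 42, 0, 2, 8, 92  ⇒  2A = 158, A = 79.
Then Σ (y_i + y_{i+1})·c_i = 756, so ȳ = 756 / (6·79) = 126/79.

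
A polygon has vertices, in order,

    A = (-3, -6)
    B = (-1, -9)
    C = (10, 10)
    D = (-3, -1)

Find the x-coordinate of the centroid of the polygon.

343/204

Apply Gauss's area formula. First the cross-terms c_i = x_i·y_{i+1} − x_{i+1}·y_i:
  21, 80, 20, 15  ⇒  2A = 136, A = 68.
Then Σ (x_i + x_{i+1})·c_i = 686, so x̄ = 686 / (6·68) = 343/204.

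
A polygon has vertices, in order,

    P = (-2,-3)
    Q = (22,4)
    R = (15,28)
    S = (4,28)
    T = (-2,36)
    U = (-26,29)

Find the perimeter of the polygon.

136

|PQ| = √((24)² + (7)²) = √625 = 25
|QR| = √((-7)² + (24)²) = √625 = 25
|RS| = √((-11)² + (0)²) = √121 = 11
|ST| = √((-6)² + (8)²) = √100 = 10
|TU| = √((-24)² + (-7)²) = √625 = 25
|UP| = √((24)² + (-32)²) = √1600 = 40
Perimeter = 25 + 25 + 11 + 10 + 25 + 40 = 136.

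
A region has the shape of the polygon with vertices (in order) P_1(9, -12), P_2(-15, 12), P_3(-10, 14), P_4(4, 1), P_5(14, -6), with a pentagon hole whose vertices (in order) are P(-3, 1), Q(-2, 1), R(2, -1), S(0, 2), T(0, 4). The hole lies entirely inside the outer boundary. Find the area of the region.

Outer boundary:
Cross-terms: -72, -90, -66, -38, -114  ⇒  Σ = -380
Area = |Σ|/2 = 190.
Hole:
Σ = (-1) + (0) + (4) + (0) + (12) = 15
Area = |Σ|/2 = 7.5.
Net area = 190 − 7.5 = 182.5.

182.5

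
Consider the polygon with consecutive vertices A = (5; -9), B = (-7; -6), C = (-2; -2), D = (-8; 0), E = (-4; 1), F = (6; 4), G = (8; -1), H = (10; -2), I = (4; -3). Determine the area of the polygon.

Σ = (-93) + (2) + (-16) + (-8) + (-22) + (-38) + (-6) + (-22) + (-21) = -224
Area = |Σ|/2 = 112.

112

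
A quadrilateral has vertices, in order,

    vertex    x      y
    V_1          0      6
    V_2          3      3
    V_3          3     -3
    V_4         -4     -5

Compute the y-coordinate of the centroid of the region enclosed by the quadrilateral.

Apply the shoelace formula. First the cross-terms c_i = x_i·y_{i+1} − x_{i+1}·y_i:
  -18, -18, -27, -24  ⇒  2A = -87, A = -43.5.
Then Σ (y_i + y_{i+1})·c_i = 30, so ȳ = 30 / (6·(-43.5)) = -10/87.

-10/87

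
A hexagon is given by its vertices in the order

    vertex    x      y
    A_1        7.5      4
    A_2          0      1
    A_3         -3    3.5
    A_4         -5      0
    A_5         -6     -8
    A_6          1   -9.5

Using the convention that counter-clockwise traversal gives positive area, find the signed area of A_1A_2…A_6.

Apply Gauss's area formula: 2A = Σ (x_i·y_{i+1} − x_{i+1}·y_i), indices taken mod 6.
Cross-terms: 7.5, 3, 17.5, 40, 65, 75.25  ⇒  Σ = 208.25
Signed area = Σ/2 = 104.125 (positive ⇒ counter-clockwise traversal).

104.125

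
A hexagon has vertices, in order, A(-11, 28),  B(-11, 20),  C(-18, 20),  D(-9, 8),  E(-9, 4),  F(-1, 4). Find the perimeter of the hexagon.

|AB| = √((0)² + (-8)²) = √64 = 8
|BC| = √((-7)² + (0)²) = √49 = 7
|CD| = √((9)² + (-12)²) = √225 = 15
|DE| = √((0)² + (-4)²) = √16 = 4
|EF| = √((8)² + (0)²) = √64 = 8
|FA| = √((-10)² + (24)²) = √676 = 26
Perimeter = 8 + 7 + 15 + 4 + 8 + 26 = 68.

68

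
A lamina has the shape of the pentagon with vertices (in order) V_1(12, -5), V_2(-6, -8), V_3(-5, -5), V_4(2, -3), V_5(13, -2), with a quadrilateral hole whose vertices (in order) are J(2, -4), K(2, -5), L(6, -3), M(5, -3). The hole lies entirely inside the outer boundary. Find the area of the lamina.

Outer boundary:
Apply Gauss's area formula: 2A = Σ (x_i·y_{i+1} − x_{i+1}·y_i), indices taken mod 5.
V_1→V_2: (12)(-8) − (-6)(-5) = -126
V_2→V_3: (-6)(-5) − (-5)(-8) = -10
V_3→V_4: (-5)(-3) − (2)(-5) = 25
V_4→V_5: (2)(-2) − (13)(-3) = 35
V_5→V_1: (13)(-5) − (12)(-2) = -41
Σ = -117
Area = |Σ|/2 = 58.5.
Hole:
Apply the shoelace (surveyor's) formula: 2A = Σ (x_i·y_{i+1} − x_{i+1}·y_i), indices taken mod 4.
Σ = (-2) + (24) + (-3) + (-14) = 5
Area = |Σ|/2 = 2.5.
Net area = 58.5 − 2.5 = 56.

56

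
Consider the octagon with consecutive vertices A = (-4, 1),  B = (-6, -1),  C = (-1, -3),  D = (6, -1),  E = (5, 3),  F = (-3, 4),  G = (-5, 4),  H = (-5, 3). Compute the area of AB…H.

Cross-terms: 10, 17, 19, 23, 29, 8, 5, 7  ⇒  Σ = 118
Area = |Σ|/2 = 59.

59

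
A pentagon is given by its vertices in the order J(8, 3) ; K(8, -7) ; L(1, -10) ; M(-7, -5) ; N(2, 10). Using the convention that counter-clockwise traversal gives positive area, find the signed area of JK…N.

Apply the shoelace formula: 2A = Σ (x_i·y_{i+1} − x_{i+1}·y_i), indices taken mod 5.
Σ = (-80) + (-73) + (-75) + (-60) + (-74) = -362
Signed area = Σ/2 = -181 (negative ⇒ clockwise traversal).

-181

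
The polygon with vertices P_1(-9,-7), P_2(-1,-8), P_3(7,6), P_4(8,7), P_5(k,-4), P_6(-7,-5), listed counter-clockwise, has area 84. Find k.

The doubled signed area Σ (x_i y_{i+1} − x_{i+1} y_i) is linear in k.
With k=0 it equals 60; the coefficient of k is -12 (from the two edges through P_5).
So -12·k + 60 = 2·84 = 168 ⇒ k = -9.

-9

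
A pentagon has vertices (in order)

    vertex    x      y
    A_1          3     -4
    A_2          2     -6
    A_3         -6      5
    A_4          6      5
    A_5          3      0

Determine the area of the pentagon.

Σ = (-10) + (-26) + (-60) + (-15) + (-12) = -123
Area = |Σ|/2 = 61.5.

61.5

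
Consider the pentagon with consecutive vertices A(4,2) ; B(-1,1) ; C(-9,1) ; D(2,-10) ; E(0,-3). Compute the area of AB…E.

54

Σ = (6) + (8) + (88) + (-6) + (12) = 108
Area = |Σ|/2 = 54.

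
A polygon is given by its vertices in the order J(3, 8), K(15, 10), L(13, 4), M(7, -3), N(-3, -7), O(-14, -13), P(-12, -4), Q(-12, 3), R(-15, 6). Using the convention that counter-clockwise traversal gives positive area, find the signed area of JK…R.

-346.5

Σ = (-90) + (-70) + (-67) + (-58) + (-59) + (-100) + (-84) + (-27) + (-138) = -693
Signed area = Σ/2 = -346.5 (negative ⇒ clockwise traversal).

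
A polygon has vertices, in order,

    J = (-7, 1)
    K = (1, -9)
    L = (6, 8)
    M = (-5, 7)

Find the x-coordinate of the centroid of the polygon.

-0.512

Apply the surveyor's formula. First the cross-terms c_i = x_i·y_{i+1} − x_{i+1}·y_i:
  62, 62, 82, 44  ⇒  2A = 250, A = 125.
Then Σ (x_i + x_{i+1})·c_i = -384, so x̄ = -384 / (6·125) = -0.512.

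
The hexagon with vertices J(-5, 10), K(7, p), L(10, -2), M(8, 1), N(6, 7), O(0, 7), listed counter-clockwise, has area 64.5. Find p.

-4

The doubled signed area Σ (x_i y_{i+1} − x_{i+1} y_i) is linear in p.
With p=0 it equals 69; the coefficient of p is -15 (from the two edges through K).
So -15·p + 69 = 2·64.5 = 129 ⇒ p = -4.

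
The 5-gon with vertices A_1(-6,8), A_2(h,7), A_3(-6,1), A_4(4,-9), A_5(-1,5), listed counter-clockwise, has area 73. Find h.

Write out the shoelace sum; only the two edges meeting at A_2 involve h:
2·Area = [((-6)·7 − h·8) + (h·1 − (-6)·7)] + 83
       = -7·h + 83 = 146
⇒ h = -9.

-9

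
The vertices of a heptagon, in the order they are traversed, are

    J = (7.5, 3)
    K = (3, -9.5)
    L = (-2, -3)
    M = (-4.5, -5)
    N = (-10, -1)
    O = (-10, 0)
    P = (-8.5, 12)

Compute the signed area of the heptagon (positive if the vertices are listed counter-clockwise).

Apply Gauss's area formula: 2A = Σ (x_i·y_{i+1} − x_{i+1}·y_i), indices taken mod 7.
Σ = (-80.25) + (-28) + (-3.5) + (-45.5) + (-10) + (-120) + (-115.5) = -402.75
Signed area = Σ/2 = -201.375 (negative ⇒ clockwise traversal).

-201.375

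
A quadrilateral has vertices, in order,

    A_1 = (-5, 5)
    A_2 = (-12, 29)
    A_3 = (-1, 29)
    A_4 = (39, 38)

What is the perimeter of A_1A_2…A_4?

132

|A_1A_2| = √((-7)² + (24)²) = √625 = 25
|A_2A_3| = √((11)² + (0)²) = √121 = 11
|A_3A_4| = √((40)² + (9)²) = √1681 = 41
|A_4A_1| = √((-44)² + (-33)²) = √3025 = 55
Perimeter = 25 + 11 + 41 + 55 = 132.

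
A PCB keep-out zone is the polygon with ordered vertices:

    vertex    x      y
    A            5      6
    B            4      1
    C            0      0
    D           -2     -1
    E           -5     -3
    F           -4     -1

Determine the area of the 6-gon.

22

Σ = (-19) + (0) + (0) + (1) + (-7) + (-19) = -44
Area = |Σ|/2 = 22.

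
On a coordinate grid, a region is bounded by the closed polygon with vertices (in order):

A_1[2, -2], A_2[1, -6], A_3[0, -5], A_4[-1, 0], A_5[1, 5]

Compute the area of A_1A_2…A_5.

18.5

Apply Gauss's area formula: 2A = Σ (x_i·y_{i+1} − x_{i+1}·y_i), indices taken mod 5.
A_1→A_2: (2)(-6) − (1)(-2) = -10
A_2→A_3: (1)(-5) − (0)(-6) = -5
A_3→A_4: (0)(0) − (-1)(-5) = -5
A_4→A_5: (-1)(5) − (1)(0) = -5
A_5→A_1: (1)(-2) − (2)(5) = -12
Σ = -37
Area = |Σ|/2 = 18.5.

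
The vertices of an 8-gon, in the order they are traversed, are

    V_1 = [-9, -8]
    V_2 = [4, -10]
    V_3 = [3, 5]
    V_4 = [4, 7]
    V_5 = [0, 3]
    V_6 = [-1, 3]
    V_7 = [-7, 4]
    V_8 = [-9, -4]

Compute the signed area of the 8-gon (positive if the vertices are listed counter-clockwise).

Apply the surveyor's formula: 2A = Σ (x_i·y_{i+1} − x_{i+1}·y_i), indices taken mod 8.
V_1→V_2: (-9)(-10) − (4)(-8) = 122
V_2→V_3: (4)(5) − (3)(-10) = 50
V_3→V_4: (3)(7) − (4)(5) = 1
V_4→V_5: (4)(3) − (0)(7) = 12
V_5→V_6: (0)(3) − (-1)(3) = 3
V_6→V_7: (-1)(4) − (-7)(3) = 17
V_7→V_8: (-7)(-4) − (-9)(4) = 64
V_8→V_1: (-9)(-8) − (-9)(-4) = 36
Σ = 305
Signed area = Σ/2 = 152.5 (positive ⇒ counter-clockwise traversal).

152.5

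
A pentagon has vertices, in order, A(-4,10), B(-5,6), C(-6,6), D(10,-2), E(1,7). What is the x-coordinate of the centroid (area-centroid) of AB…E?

Apply Gauss's area formula. First the cross-terms c_i = x_i·y_{i+1} − x_{i+1}·y_i:
  26, 6, -48, 72, 38  ⇒  2A = 94, A = 47.
Then Σ (x_i + x_{i+1})·c_i = 186, so x̄ = 186 / (6·47) = 31/47.

31/47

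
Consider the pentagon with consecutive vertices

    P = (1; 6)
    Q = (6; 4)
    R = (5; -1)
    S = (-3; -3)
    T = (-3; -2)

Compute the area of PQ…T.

Cross-terms: -32, -26, -18, -3, -16  ⇒  Σ = -95
Area = |Σ|/2 = 47.5.

47.5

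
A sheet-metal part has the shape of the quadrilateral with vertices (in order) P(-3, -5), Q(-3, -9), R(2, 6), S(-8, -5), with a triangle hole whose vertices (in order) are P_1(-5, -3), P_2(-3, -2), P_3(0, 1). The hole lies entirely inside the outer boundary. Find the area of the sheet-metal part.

36

Outer boundary:
Cross-terms: 12, 0, 38, 25  ⇒  Σ = 75
Area = |Σ|/2 = 37.5.
Hole:
Apply the shoelace (surveyor's) formula: 2A = Σ (x_i·y_{i+1} − x_{i+1}·y_i), indices taken mod 3.
P_1→P_2: (-5)(-2) − (-3)(-3) = 1
P_2→P_3: (-3)(1) − (0)(-2) = -3
P_3→P_1: (0)(-3) − (-5)(1) = 5
Σ = 3
Area = |Σ|/2 = 1.5.
Net area = 37.5 − 1.5 = 36.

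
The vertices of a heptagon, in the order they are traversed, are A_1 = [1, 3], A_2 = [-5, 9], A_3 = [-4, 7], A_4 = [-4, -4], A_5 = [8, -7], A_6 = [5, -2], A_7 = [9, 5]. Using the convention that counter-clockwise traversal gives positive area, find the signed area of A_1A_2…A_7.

106.5

Cross-terms: 24, 1, 44, 60, 19, 43, 22  ⇒  Σ = 213
Signed area = Σ/2 = 106.5 (positive ⇒ counter-clockwise traversal).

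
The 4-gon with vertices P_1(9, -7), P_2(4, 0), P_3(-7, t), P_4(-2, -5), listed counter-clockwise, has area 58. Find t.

Write out the shoelace sum; only the two edges meeting at P_3 involve t:
2·Area = [(4·t − (-7)·0) + ((-7)·(-5) − (-2)·t)] + 87
       = 6·t + 122 = 116
⇒ t = -1.

-1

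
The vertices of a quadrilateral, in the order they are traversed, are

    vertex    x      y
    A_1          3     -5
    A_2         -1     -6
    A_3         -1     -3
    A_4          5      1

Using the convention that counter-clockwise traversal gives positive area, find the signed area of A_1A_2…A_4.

-20

Apply Gauss's area formula: 2A = Σ (x_i·y_{i+1} − x_{i+1}·y_i), indices taken mod 4.
Σ = (-23) + (-3) + (14) + (-28) = -40
Signed area = Σ/2 = -20 (negative ⇒ clockwise traversal).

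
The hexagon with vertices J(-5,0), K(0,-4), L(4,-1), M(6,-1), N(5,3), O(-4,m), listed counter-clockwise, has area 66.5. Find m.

Write out the shoelace sum; only the two edges meeting at O involve m:
2·Area = [(5·m − (-4)·3) + ((-4)·0 − (-5)·m)] + 61
       = 10·m + 73 = 133
⇒ m = 6.

6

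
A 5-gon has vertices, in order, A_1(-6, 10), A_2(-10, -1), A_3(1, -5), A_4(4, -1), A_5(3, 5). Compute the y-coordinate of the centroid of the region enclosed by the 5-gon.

218/111

Apply the shoelace formula. First the cross-terms c_i = x_i·y_{i+1} − x_{i+1}·y_i:
  106, 51, 19, 23, 60  ⇒  2A = 259, A = 129.5.
Then Σ (y_i + y_{i+1})·c_i = 1526, so ȳ = 1526 / (6·129.5) = 218/111.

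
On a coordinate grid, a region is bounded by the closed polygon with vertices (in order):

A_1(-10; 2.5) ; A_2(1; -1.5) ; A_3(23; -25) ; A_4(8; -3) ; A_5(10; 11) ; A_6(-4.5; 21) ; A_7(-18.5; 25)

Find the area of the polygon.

505.125

Apply the shoelace (surveyor's) formula: 2A = Σ (x_i·y_{i+1} − x_{i+1}·y_i), indices taken mod 7.
Cross-terms: 12.5, 9.5, 131, 118, 259.5, 276, 203.75  ⇒  Σ = 1010.25
Area = |Σ|/2 = 505.125.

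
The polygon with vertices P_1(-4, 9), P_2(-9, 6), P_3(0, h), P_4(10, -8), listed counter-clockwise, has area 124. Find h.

-7

Write out the shoelace sum; only the two edges meeting at P_3 involve h:
2·Area = [((-9)·h − 0·6) + (0·(-8) − 10·h)] + 115
       = -19·h + 115 = 248
⇒ h = -7.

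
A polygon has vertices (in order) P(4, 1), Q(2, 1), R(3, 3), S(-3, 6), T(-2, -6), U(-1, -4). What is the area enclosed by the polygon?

Apply the surveyor's formula: 2A = Σ (x_i·y_{i+1} − x_{i+1}·y_i), indices taken mod 6.
Σ = (2) + (3) + (27) + (30) + (2) + (15) = 79
Area = |Σ|/2 = 39.5.

39.5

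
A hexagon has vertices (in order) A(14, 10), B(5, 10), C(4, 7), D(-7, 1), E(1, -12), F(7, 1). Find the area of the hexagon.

Apply the surveyor's formula: 2A = Σ (x_i·y_{i+1} − x_{i+1}·y_i), indices taken mod 6.
Σ = (90) + (-5) + (53) + (83) + (85) + (56) = 362
Area = |Σ|/2 = 181.

181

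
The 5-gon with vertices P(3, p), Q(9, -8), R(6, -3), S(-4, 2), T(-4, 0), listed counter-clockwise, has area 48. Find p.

-7

Write out the shoelace sum; only the two edges meeting at P involve p:
2·Area = [((-4)·p − 3·0) + (3·(-8) − 9·p)] + 29
       = -13·p + 5 = 96
⇒ p = -7.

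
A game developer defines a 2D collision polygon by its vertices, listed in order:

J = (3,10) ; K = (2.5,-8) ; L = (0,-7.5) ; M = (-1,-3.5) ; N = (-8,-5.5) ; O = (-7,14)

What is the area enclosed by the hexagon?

180.125

Cross-terms: -49, -18.75, -7.5, -22.5, -150.5, -112  ⇒  Σ = -360.25
Area = |Σ|/2 = 180.125.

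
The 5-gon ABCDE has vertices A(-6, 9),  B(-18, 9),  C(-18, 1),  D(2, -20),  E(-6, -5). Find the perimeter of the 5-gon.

80

|AB| = √((-12)² + (0)²) = √144 = 12
|BC| = √((0)² + (-8)²) = √64 = 8
|CD| = √((20)² + (-21)²) = √841 = 29
|DE| = √((-8)² + (15)²) = √289 = 17
|EA| = √((0)² + (14)²) = √196 = 14
Perimeter = 12 + 8 + 29 + 17 + 14 = 80.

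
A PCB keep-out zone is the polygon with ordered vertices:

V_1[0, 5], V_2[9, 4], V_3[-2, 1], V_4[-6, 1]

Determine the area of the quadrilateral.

27

Apply the shoelace formula: 2A = Σ (x_i·y_{i+1} − x_{i+1}·y_i), indices taken mod 4.
Σ = (-45) + (17) + (4) + (-30) = -54
Area = |Σ|/2 = 27.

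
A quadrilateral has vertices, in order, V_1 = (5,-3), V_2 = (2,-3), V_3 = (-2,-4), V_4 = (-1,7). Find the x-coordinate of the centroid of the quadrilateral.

137/219

Apply the surveyor's formula. First the cross-terms c_i = x_i·y_{i+1} − x_{i+1}·y_i:
  -9, -14, -18, -32  ⇒  2A = -73, A = -36.5.
Then Σ (x_i + x_{i+1})·c_i = -137, so x̄ = -137 / (6·(-36.5)) = 137/219.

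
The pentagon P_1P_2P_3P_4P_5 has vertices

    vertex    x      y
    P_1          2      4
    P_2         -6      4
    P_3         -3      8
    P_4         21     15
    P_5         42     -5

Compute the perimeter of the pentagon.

|P_1P_2| = √((-8)² + (0)²) = √64 = 8
|P_2P_3| = √((3)² + (4)²) = √25 = 5
|P_3P_4| = √((24)² + (7)²) = √625 = 25
|P_4P_5| = √((21)² + (-20)²) = √841 = 29
|P_5P_1| = √((-40)² + (9)²) = √1681 = 41
Perimeter = 8 + 5 + 25 + 29 + 41 = 108.

108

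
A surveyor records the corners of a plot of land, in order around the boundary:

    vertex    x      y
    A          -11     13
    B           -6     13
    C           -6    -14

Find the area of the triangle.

67.5

Apply the shoelace formula: 2A = Σ (x_i·y_{i+1} − x_{i+1}·y_i), indices taken mod 3.
Σ = (-65) + (162) + (-232) = -135
Area = |Σ|/2 = 67.5.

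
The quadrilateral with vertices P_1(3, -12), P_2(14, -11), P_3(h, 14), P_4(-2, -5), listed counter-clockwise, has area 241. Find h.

14

The doubled signed area Σ (x_i y_{i+1} − x_{i+1} y_i) is linear in h.
With h=0 it equals 398; the coefficient of h is 6 (from the two edges through P_3).
So 6·h + 398 = 2·241 = 482 ⇒ h = 14.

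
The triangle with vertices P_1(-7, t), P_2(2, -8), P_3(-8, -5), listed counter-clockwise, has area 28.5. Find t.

The doubled signed area Σ (x_i y_{i+1} − x_{i+1} y_i) is linear in t.
With t=0 it equals -53; the coefficient of t is -10 (from the two edges through P_1).
So -10·t + -53 = 2·28.5 = 57 ⇒ t = -11.

-11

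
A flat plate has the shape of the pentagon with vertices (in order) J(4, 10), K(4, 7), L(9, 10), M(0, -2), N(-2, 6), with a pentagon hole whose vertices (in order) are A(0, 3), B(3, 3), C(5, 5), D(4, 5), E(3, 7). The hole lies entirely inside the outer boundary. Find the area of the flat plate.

Outer boundary:
Apply Gauss's area formula: 2A = Σ (x_i·y_{i+1} − x_{i+1}·y_i), indices taken mod 5.
Σ = (-12) + (-23) + (-18) + (-4) + (-44) = -101
Area = |Σ|/2 = 50.5.
Hole:
Apply the surveyor's formula: 2A = Σ (x_i·y_{i+1} − x_{i+1}·y_i), indices taken mod 5.
Σ = (-9) + (0) + (5) + (13) + (9) = 18
Area = |Σ|/2 = 9.
Net area = 50.5 − 9 = 41.5.

41.5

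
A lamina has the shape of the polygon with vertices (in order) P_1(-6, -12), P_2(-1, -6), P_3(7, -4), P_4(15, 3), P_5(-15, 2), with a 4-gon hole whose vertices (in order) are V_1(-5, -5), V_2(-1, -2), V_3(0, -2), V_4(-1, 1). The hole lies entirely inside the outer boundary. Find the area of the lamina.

201.5

Outer boundary:
Apply the shoelace formula: 2A = Σ (x_i·y_{i+1} − x_{i+1}·y_i), indices taken mod 5.
Σ = (24) + (46) + (81) + (75) + (192) = 418
Area = |Σ|/2 = 209.
Hole:
Apply Gauss's area formula: 2A = Σ (x_i·y_{i+1} − x_{i+1}·y_i), indices taken mod 4.
Σ = (5) + (2) + (-2) + (10) = 15
Area = |Σ|/2 = 7.5.
Net area = 209 − 7.5 = 201.5.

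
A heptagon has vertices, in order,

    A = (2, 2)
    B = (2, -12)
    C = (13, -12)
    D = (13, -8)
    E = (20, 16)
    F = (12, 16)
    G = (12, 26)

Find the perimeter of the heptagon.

98

|AB| = √((0)² + (-14)²) = √196 = 14
|BC| = √((11)² + (0)²) = √121 = 11
|CD| = √((0)² + (4)²) = √16 = 4
|DE| = √((7)² + (24)²) = √625 = 25
|EF| = √((-8)² + (0)²) = √64 = 8
|FG| = √((0)² + (10)²) = √100 = 10
|GA| = √((-10)² + (-24)²) = √676 = 26
Perimeter = 14 + 11 + 4 + 25 + 8 + 10 + 26 = 98.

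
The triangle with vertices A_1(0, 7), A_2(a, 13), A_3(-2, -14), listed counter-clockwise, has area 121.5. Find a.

-11

The doubled signed area Σ (x_i y_{i+1} − x_{i+1} y_i) is linear in a.
With a=0 it equals 12; the coefficient of a is -21 (from the two edges through A_2).
So -21·a + 12 = 2·121.5 = 243 ⇒ a = -11.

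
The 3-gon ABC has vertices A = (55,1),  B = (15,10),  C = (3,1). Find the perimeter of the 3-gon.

|AB| = √((-40)² + (9)²) = √1681 = 41
|BC| = √((-12)² + (-9)²) = √225 = 15
|CA| = √((52)² + (0)²) = √2704 = 52
Perimeter = 41 + 15 + 52 = 108.

108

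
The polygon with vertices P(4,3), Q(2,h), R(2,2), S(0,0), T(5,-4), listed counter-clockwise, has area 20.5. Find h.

Write out the shoelace sum; only the two edges meeting at Q involve h:
2·Area = [(4·h − 2·3) + (2·2 − 2·h)] + 31
       = 2·h + 29 = 41
⇒ h = 6.

6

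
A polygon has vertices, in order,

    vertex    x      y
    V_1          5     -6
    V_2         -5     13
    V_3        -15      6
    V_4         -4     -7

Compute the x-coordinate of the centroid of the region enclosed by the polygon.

Apply the shoelace formula. First the cross-terms c_i = x_i·y_{i+1} − x_{i+1}·y_i:
  35, 165, 129, 59  ⇒  2A = 388, A = 194.
Then Σ (x_i + x_{i+1})·c_i = -5692, so x̄ = -5692 / (6·194) = -1423/291.

-1423/291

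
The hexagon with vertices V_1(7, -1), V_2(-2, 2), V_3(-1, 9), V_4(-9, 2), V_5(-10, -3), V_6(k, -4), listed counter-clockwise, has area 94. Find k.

-1

Write out the shoelace sum; only the two edges meeting at V_6 involve k:
2·Area = [((-10)·(-4) − k·(-3)) + (k·(-1) − 7·(-4))] + 122
       = 2·k + 190 = 188
⇒ k = -1.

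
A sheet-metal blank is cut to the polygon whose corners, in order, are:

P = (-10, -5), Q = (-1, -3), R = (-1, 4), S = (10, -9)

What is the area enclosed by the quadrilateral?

Apply the shoelace formula: 2A = Σ (x_i·y_{i+1} − x_{i+1}·y_i), indices taken mod 4.
P→Q: (-10)(-3) − (-1)(-5) = 25
Q→R: (-1)(4) − (-1)(-3) = -7
R→S: (-1)(-9) − (10)(4) = -31
S→P: (10)(-5) − (-10)(-9) = -140
Σ = -153
Area = |Σ|/2 = 76.5.

76.5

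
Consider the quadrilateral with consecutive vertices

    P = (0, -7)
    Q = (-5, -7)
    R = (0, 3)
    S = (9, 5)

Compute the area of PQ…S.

70

Apply the surveyor's formula: 2A = Σ (x_i·y_{i+1} − x_{i+1}·y_i), indices taken mod 4.
P→Q: (0)(-7) − (-5)(-7) = -35
Q→R: (-5)(3) − (0)(-7) = -15
R→S: (0)(5) − (9)(3) = -27
S→P: (9)(-7) − (0)(5) = -63
Σ = -140
Area = |Σ|/2 = 70.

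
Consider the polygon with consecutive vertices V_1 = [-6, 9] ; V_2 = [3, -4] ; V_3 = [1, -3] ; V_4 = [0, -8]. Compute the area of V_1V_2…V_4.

32

Apply the shoelace formula: 2A = Σ (x_i·y_{i+1} − x_{i+1}·y_i), indices taken mod 4.
V_1→V_2: (-6)(-4) − (3)(9) = -3
V_2→V_3: (3)(-3) − (1)(-4) = -5
V_3→V_4: (1)(-8) − (0)(-3) = -8
V_4→V_1: (0)(9) − (-6)(-8) = -48
Σ = -64
Area = |Σ|/2 = 32.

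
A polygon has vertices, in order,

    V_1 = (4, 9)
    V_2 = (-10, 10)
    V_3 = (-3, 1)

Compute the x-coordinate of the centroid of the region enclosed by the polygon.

-3

Apply Gauss's area formula. First the cross-terms c_i = x_i·y_{i+1} − x_{i+1}·y_i:
  130, 20, -31  ⇒  2A = 119, A = 59.5.
Then Σ (x_i + x_{i+1})·c_i = -1071, so x̄ = -1071 / (6·59.5) = -3.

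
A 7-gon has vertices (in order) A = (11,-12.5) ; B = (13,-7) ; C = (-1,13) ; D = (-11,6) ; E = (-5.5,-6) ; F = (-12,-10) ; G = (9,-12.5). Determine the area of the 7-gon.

Apply Gauss's area formula: 2A = Σ (x_i·y_{i+1} − x_{i+1}·y_i), indices taken mod 7.
A→B: (11)(-7) − (13)(-12.5) = 85.5
B→C: (13)(13) − (-1)(-7) = 162
C→D: (-1)(6) − (-11)(13) = 137
D→E: (-11)(-6) − (-5.5)(6) = 99
E→F: (-5.5)(-10) − (-12)(-6) = -17
F→G: (-12)(-12.5) − (9)(-10) = 240
G→A: (9)(-12.5) − (11)(-12.5) = 25
Σ = 731.5
Area = |Σ|/2 = 365.75.

365.75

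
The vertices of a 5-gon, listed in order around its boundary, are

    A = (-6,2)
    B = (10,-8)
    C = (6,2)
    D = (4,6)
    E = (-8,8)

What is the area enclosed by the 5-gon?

118

Apply the shoelace formula: 2A = Σ (x_i·y_{i+1} − x_{i+1}·y_i), indices taken mod 5.
Σ = (28) + (68) + (28) + (80) + (32) = 236
Area = |Σ|/2 = 118.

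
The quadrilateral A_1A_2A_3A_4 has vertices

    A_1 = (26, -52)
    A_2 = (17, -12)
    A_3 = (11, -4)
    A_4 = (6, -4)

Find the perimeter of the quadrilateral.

108

|A_1A_2| = √((-9)² + (40)²) = √1681 = 41
|A_2A_3| = √((-6)² + (8)²) = √100 = 10
|A_3A_4| = √((-5)² + (0)²) = √25 = 5
|A_4A_1| = √((20)² + (-48)²) = √2704 = 52
Perimeter = 41 + 10 + 5 + 52 = 108.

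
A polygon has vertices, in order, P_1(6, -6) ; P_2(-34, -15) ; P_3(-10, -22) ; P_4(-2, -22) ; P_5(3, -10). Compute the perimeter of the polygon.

|P_1P_2| = √((-40)² + (-9)²) = √1681 = 41
|P_2P_3| = √((24)² + (-7)²) = √625 = 25
|P_3P_4| = √((8)² + (0)²) = √64 = 8
|P_4P_5| = √((5)² + (12)²) = √169 = 13
|P_5P_1| = √((3)² + (4)²) = √25 = 5
Perimeter = 41 + 25 + 8 + 13 + 5 = 92.

92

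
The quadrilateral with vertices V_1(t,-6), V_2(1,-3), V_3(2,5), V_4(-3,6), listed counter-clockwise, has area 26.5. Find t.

Write out the shoelace sum; only the two edges meeting at V_1 involve t:
2·Area = [((-3)·(-6) − t·6) + (t·(-3) − 1·(-6))] + 38
       = -9·t + 62 = 53
⇒ t = 1.

1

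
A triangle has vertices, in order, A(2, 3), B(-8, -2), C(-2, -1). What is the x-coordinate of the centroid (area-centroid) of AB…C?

-8/3

Apply the shoelace formula. First the cross-terms c_i = x_i·y_{i+1} − x_{i+1}·y_i:
  20, 4, -4  ⇒  2A = 20, A = 10.
Then Σ (x_i + x_{i+1})·c_i = -160, so x̄ = -160 / (6·10) = -8/3.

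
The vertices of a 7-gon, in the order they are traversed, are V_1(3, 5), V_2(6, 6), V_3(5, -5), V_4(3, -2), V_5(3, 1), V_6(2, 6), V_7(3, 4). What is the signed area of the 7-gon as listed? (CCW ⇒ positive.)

-24.5

Σ = (-12) + (-60) + (5) + (9) + (16) + (-10) + (3) = -49
Signed area = Σ/2 = -24.5 (negative ⇒ clockwise traversal).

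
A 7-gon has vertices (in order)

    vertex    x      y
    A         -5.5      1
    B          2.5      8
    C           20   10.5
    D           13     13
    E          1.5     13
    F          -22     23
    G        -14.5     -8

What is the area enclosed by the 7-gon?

Apply the shoelace formula: 2A = Σ (x_i·y_{i+1} − x_{i+1}·y_i), indices taken mod 7.
Σ = (-46.5) + (-133.75) + (123.5) + (149.5) + (320.5) + (509.5) + (-58.5) = 864.25
Area = |Σ|/2 = 432.125.

432.125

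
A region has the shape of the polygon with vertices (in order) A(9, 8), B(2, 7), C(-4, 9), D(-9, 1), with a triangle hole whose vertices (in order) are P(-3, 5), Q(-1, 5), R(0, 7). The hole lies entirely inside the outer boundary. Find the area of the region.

Outer boundary:
Σ = (47) + (46) + (77) + (-81) = 89
Area = |Σ|/2 = 44.5.
Hole:
Apply the shoelace formula: 2A = Σ (x_i·y_{i+1} − x_{i+1}·y_i), indices taken mod 3.
Σ = (-10) + (-7) + (21) = 4
Area = |Σ|/2 = 2.
Net area = 44.5 − 2 = 42.5.

42.5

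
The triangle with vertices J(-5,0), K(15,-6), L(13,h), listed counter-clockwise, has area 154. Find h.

10

The doubled signed area Σ (x_i y_{i+1} − x_{i+1} y_i) is linear in h.
With h=0 it equals 108; the coefficient of h is 20 (from the two edges through L).
So 20·h + 108 = 2·154 = 308 ⇒ h = 10.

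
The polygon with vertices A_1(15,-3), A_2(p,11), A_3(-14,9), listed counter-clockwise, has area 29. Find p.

-14

Write out the shoelace sum; only the two edges meeting at A_2 involve p:
2·Area = [(15·11 − p·(-3)) + (p·9 − (-14)·11)] + -93
       = 12·p + 226 = 58
⇒ p = -14.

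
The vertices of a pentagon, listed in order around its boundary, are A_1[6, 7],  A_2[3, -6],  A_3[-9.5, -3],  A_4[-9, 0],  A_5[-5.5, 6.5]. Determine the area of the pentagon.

143

Apply the shoelace formula: 2A = Σ (x_i·y_{i+1} − x_{i+1}·y_i), indices taken mod 5.
Cross-terms: -57, -66, -27, -58.5, -77.5  ⇒  Σ = -286
Area = |Σ|/2 = 143.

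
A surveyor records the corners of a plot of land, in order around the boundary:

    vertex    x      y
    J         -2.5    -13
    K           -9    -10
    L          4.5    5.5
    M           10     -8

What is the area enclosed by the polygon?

168.75

Σ = (-92) + (-4.5) + (-91) + (-150) = -337.5
Area = |Σ|/2 = 168.75.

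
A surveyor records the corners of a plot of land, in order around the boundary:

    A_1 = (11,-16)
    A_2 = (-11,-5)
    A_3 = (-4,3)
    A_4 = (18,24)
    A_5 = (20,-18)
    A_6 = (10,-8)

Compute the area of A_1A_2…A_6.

Σ = (-231) + (-53) + (-150) + (-804) + (20) + (-72) = -1290
Area = |Σ|/2 = 645.

645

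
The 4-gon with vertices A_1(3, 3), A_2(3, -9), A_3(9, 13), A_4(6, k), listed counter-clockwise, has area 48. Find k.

12

The doubled signed area Σ (x_i y_{i+1} − x_{i+1} y_i) is linear in k.
With k=0 it equals 24; the coefficient of k is 6 (from the two edges through A_4).
So 6·k + 24 = 2·48 = 96 ⇒ k = 12.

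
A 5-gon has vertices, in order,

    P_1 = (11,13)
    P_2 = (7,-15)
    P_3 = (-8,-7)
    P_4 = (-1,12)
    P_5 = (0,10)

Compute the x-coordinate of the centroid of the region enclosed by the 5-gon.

589/243

Apply the surveyor's formula. First the cross-terms c_i = x_i·y_{i+1} − x_{i+1}·y_i:
  -256, -169, -103, -10, -110  ⇒  2A = -648, A = -324.
Then Σ (x_i + x_{i+1})·c_i = -4712, so x̄ = -4712 / (6·(-324)) = 589/243.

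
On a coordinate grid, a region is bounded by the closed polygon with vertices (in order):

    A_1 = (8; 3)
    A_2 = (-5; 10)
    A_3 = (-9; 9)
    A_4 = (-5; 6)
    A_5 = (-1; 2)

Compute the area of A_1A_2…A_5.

Apply the surveyor's formula: 2A = Σ (x_i·y_{i+1} − x_{i+1}·y_i), indices taken mod 5.
Σ = (95) + (45) + (-9) + (-4) + (-19) = 108
Area = |Σ|/2 = 54.

54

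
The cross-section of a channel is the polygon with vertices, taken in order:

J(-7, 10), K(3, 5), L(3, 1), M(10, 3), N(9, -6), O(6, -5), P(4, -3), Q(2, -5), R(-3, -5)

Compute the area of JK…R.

Apply the surveyor's formula: 2A = Σ (x_i·y_{i+1} − x_{i+1}·y_i), indices taken mod 9.
Cross-terms: -65, -12, -1, -87, -9, 2, -14, -25, -65  ⇒  Σ = -276
Area = |Σ|/2 = 138.

138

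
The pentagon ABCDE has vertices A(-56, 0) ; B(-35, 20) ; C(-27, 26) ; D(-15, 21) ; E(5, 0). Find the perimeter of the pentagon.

|AB| = √((21)² + (20)²) = √841 = 29
|BC| = √((8)² + (6)²) = √100 = 10
|CD| = √((12)² + (-5)²) = √169 = 13
|DE| = √((20)² + (-21)²) = √841 = 29
|EA| = √((-61)² + (0)²) = √3721 = 61
Perimeter = 29 + 10 + 13 + 29 + 61 = 142.

142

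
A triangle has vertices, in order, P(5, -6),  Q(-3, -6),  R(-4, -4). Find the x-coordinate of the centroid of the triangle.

Apply Gauss's area formula. First the cross-terms c_i = x_i·y_{i+1} − x_{i+1}·y_i:
  -48, -12, 44  ⇒  2A = -16, A = -8.
Then Σ (x_i + x_{i+1})·c_i = 32, so x̄ = 32 / (6·(-8)) = -2/3.

-2/3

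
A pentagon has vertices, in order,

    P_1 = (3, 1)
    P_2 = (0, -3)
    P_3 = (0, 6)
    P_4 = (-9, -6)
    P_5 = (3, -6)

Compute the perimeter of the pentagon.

48

|P_1P_2| = √((-3)² + (-4)²) = √25 = 5
|P_2P_3| = √((0)² + (9)²) = √81 = 9
|P_3P_4| = √((-9)² + (-12)²) = √225 = 15
|P_4P_5| = √((12)² + (0)²) = √144 = 12
|P_5P_1| = √((0)² + (7)²) = √49 = 7
Perimeter = 5 + 9 + 15 + 12 + 7 = 48.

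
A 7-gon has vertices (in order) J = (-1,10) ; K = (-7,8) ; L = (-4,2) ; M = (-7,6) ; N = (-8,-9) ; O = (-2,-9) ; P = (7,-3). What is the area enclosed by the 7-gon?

J→K: (-1)(8) − (-7)(10) = 62
K→L: (-7)(2) − (-4)(8) = 18
L→M: (-4)(6) − (-7)(2) = -10
M→N: (-7)(-9) − (-8)(6) = 111
N→O: (-8)(-9) − (-2)(-9) = 54
O→P: (-2)(-3) − (7)(-9) = 69
P→J: (7)(10) − (-1)(-3) = 67
Σ = 371
Area = |Σ|/2 = 185.5.

185.5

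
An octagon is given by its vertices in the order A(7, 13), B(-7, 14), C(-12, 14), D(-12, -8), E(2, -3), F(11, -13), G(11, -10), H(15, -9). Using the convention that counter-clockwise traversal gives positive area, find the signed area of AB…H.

Σ = (189) + (70) + (264) + (52) + (7) + (33) + (51) + (258) = 924
Signed area = Σ/2 = 462 (positive ⇒ counter-clockwise traversal).

462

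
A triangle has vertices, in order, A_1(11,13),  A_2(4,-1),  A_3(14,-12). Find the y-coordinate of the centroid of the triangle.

Apply the shoelace (surveyor's) formula. First the cross-terms c_i = x_i·y_{i+1} − x_{i+1}·y_i:
  -63, -34, 314  ⇒  2A = 217, A = 108.5.
Then Σ (y_i + y_{i+1})·c_i = 0, so ȳ = 0 / (6·108.5) = 0.

0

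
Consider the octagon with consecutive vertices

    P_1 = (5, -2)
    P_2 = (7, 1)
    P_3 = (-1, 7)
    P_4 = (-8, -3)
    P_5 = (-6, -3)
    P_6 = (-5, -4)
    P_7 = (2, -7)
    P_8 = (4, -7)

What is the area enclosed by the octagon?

113.5

Σ = (19) + (50) + (59) + (6) + (9) + (43) + (14) + (27) = 227
Area = |Σ|/2 = 113.5.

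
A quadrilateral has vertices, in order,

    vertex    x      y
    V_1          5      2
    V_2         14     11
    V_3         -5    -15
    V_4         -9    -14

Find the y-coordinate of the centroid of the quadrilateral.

Apply the shoelace (surveyor's) formula. First the cross-terms c_i = x_i·y_{i+1} − x_{i+1}·y_i:
  27, -155, -65, 52  ⇒  2A = -141, A = -70.5.
Then Σ (y_i + y_{i+1})·c_i = 2232, so ȳ = 2232 / (6·(-70.5)) = -248/47.

-248/47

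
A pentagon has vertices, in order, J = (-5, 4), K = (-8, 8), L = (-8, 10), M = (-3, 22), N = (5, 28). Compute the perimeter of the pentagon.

|JK| = √((-3)² + (4)²) = √25 = 5
|KL| = √((0)² + (2)²) = √4 = 2
|LM| = √((5)² + (12)²) = √169 = 13
|MN| = √((8)² + (6)²) = √100 = 10
|NJ| = √((-10)² + (-24)²) = √676 = 26
Perimeter = 5 + 2 + 13 + 10 + 26 = 56.

56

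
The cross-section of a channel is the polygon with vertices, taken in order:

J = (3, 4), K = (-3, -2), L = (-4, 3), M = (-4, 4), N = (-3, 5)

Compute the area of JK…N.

Σ = (6) + (-17) + (-4) + (-8) + (-27) = -50
Area = |Σ|/2 = 25.

25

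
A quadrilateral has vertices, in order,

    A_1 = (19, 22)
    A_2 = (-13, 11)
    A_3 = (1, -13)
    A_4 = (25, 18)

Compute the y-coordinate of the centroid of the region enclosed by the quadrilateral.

Apply the shoelace (surveyor's) formula. First the cross-terms c_i = x_i·y_{i+1} − x_{i+1}·y_i:
  495, 158, 343, 208  ⇒  2A = 1204, A = 602.
Then Σ (y_i + y_{i+1})·c_i = 26054, so ȳ = 26054 / (6·602) = 1861/258.

1861/258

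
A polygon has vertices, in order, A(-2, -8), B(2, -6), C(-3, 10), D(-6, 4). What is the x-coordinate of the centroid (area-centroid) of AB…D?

-147/67

Apply the surveyor's formula. First the cross-terms c_i = x_i·y_{i+1} − x_{i+1}·y_i:
  28, 2, 48, 56  ⇒  2A = 134, A = 67.
Then Σ (x_i + x_{i+1})·c_i = -882, so x̄ = -882 / (6·67) = -147/67.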